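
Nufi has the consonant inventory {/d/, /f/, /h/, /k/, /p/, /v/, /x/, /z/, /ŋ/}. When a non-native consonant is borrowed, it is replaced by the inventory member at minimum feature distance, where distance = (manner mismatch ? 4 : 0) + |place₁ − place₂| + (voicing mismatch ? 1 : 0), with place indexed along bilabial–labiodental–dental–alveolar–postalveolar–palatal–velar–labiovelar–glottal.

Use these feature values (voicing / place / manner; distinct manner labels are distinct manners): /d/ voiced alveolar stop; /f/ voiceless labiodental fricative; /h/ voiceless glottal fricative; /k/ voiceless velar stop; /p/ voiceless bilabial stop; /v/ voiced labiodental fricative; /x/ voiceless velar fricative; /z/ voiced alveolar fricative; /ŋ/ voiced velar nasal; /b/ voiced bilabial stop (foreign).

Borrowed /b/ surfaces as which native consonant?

/p/ is closest: same manner (stop), place distance 0 (bilabial→bilabial), voicing differs (+1); total 1. Next closest is /d/ at distance 3.

p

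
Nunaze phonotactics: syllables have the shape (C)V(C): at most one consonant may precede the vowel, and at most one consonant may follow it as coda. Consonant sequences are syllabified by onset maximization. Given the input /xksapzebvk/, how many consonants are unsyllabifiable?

4

The consonants /x/, /k/, /v/, /k/ cannot be parsed into a legal (C)V(C) syllable (at most one coda consonant is licensed; onsets are limited to one consonant).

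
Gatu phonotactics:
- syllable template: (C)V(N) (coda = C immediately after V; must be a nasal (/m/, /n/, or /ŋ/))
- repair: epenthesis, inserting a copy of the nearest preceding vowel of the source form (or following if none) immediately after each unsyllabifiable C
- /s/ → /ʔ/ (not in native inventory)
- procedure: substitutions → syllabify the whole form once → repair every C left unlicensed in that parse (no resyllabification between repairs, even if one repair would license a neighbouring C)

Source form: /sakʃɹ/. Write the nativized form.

Substitution: /s/ → /ʔ/, giving /ʔakʃɹ/.
The consonants /k/, /ʃ/, /ɹ/ cannot be parsed into a legal (C)V(N) syllable (only a nasal (/m/, /n/, or /ŋ/) is licensed in coda position; onsets are limited to one consonant).
Inserting the epenthetic vowel yields /k/ → /ka/, /ʃ/ → /ʃa/, /ɹ/ → /ɹa/.

ʔakaʃaɹa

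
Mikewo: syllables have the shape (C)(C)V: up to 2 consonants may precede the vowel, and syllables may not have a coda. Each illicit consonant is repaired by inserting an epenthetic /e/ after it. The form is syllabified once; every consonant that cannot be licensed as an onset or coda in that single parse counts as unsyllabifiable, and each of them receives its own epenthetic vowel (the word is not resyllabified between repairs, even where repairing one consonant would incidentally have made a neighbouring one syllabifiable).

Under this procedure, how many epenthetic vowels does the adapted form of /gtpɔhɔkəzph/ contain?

4

The unsyllabifiable consonants are /g/, /z/, /p/, /h/; each receives one epenthetic vowel.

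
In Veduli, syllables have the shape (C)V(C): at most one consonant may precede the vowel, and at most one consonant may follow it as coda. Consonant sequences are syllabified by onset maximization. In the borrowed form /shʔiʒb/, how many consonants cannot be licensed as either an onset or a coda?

Syllabifying with onset maximization leaves /s/, /h/, /b/ stranded (at most one coda consonant is licensed; onsets are limited to one consonant).

3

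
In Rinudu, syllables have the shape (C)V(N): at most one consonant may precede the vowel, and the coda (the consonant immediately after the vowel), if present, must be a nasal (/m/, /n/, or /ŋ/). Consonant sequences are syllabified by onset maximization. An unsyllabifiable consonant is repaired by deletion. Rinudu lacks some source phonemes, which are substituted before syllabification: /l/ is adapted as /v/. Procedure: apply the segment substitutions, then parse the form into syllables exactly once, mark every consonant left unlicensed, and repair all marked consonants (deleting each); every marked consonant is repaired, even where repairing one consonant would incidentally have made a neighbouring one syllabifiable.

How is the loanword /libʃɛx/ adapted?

viʃɛ

Substitution: /l/ → /v/, giving /vibʃɛx/.
Under (C)V(N), the unsyllabifiable consonants are /b/, /x/ (only a nasal (/m/, /n/, or /ŋ/) is licensed in coda position; onsets are limited to one consonant).
Deletion applies to /b/, /x/.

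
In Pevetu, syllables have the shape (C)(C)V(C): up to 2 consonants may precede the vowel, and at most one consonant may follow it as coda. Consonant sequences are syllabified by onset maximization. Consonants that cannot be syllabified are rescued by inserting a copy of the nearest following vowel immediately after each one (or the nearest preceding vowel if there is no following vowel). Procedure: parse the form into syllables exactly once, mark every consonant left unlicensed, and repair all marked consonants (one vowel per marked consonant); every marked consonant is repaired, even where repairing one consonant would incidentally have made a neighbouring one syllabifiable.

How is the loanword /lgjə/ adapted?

The consonants /l/ cannot be parsed into a legal (C)(C)V(C) syllable (at most one coda consonant is licensed; onsets may contain at most 2 consonants).
Epenthesis after each stranded consonant: /l/ → /lə/.

ləgjə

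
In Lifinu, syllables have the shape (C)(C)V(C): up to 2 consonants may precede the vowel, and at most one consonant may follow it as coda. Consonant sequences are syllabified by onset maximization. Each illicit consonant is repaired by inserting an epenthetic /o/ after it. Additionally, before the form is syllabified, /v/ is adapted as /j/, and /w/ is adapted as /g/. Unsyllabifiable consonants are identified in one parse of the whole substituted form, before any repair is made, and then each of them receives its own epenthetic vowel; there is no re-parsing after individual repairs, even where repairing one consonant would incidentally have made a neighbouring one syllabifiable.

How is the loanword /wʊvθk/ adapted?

gʊjθoko

Substitution: /w/ → /g/, /v/ → /j/, giving /gʊjθk/.
Under (C)(C)V(C), the unsyllabifiable consonants are /θ/, /k/ (at most one coda consonant is licensed; onsets may contain at most 2 consonants).
Epenthesis after each stranded consonant: /θ/ → /θo/, /k/ → /ko/.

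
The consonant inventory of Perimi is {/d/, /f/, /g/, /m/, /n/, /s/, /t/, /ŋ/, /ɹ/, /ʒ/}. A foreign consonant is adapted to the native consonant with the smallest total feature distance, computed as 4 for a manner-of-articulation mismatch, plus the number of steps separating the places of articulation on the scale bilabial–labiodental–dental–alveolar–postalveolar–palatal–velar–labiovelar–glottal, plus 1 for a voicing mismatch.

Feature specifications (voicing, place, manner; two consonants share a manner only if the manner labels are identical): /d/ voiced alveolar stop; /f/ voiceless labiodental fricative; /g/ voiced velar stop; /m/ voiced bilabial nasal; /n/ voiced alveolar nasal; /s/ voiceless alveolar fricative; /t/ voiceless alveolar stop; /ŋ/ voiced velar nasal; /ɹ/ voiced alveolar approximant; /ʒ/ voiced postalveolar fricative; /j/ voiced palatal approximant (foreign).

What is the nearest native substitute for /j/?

ɹ

/ɹ/ is closest: same manner (approximant), place distance 2 (palatal→alveolar), same voicing; total 2. Next closest is /g/ at distance 5.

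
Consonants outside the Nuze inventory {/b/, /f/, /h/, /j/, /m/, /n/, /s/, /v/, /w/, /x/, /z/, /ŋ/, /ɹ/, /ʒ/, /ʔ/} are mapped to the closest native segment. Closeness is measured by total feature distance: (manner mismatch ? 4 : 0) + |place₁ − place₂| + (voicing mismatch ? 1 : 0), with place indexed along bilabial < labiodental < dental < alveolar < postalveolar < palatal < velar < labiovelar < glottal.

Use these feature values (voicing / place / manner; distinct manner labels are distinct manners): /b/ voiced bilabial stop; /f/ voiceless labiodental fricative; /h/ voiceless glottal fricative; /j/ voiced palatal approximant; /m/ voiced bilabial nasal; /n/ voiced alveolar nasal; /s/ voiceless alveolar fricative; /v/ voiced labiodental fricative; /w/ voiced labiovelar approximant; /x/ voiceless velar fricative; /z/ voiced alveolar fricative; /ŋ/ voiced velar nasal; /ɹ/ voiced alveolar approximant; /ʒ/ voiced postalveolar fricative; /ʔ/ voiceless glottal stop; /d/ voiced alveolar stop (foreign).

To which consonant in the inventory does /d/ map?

b

/b/ is closest: same manner (stop), place distance 3 (alveolar→bilabial), same voicing; total 3. Next closest is /n/ at distance 4.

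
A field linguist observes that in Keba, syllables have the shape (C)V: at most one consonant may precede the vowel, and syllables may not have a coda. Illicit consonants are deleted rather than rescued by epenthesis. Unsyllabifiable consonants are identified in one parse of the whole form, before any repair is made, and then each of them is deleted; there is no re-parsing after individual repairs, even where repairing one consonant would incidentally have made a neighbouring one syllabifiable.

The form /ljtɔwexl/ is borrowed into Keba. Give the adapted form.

tɔwe

Syllabifying with onset maximization leaves /l/, /j/, /x/, /l/ stranded (no codas are permitted; onsets are limited to one consonant).
Each unlicensed consonant is deleted: /l/, /j/, /x/, /l/.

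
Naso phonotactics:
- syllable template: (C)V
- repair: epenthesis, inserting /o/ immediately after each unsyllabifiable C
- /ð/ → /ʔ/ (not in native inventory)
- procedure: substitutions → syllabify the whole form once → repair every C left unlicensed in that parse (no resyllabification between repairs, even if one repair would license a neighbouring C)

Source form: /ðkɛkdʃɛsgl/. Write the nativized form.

ʔokɛkodoʃɛsogolo

Substitution: /ð/ → /ʔ/, giving /ʔkɛkdʃɛsgl/.
Syllabifying with onset maximization leaves /ʔ/, /k/, /d/, /s/, /g/, /l/ stranded (no codas are permitted; onsets are limited to one consonant).
Inserting the epenthetic vowel yields /ʔ/ → /ʔo/, /k/ → /ko/, /d/ → /do/, /s/ → /so/, /g/ → /go/, /l/ → /lo/.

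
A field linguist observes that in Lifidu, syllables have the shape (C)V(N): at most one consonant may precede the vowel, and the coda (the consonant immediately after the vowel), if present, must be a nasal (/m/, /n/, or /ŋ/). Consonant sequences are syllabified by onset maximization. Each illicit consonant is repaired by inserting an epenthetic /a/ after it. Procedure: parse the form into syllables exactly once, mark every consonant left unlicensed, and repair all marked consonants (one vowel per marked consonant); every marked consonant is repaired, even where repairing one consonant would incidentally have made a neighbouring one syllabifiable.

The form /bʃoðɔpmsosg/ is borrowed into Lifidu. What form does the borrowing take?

baʃoðɔpamasosaga

The consonants /b/, /p/, /m/, /s/, /g/ cannot be parsed into a legal (C)V(N) syllable (only a nasal (/m/, /n/, or /ŋ/) is licensed in coda position; onsets are limited to one consonant).
Each unlicensed consonant becomes the onset of a new syllable: /b/ → /ba/, /p/ → /pa/, /m/ → /ma/, /s/ → /sa/, /g/ → /ga/.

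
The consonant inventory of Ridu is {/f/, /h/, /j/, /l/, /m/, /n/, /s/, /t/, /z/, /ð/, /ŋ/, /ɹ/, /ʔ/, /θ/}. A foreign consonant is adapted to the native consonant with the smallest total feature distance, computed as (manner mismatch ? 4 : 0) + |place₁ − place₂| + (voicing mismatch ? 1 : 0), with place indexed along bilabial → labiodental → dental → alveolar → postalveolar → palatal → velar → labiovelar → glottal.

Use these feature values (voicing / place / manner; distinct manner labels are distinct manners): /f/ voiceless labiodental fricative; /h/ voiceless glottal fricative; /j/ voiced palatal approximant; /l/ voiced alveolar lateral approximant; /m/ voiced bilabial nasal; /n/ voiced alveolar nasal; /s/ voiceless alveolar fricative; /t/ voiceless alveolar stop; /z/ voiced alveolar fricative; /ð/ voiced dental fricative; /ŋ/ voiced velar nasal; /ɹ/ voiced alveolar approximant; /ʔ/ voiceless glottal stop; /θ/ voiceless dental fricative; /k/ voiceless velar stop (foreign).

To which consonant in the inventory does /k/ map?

ʔ

/ʔ/ is closest: same manner (stop), place distance 2 (velar→glottal), same voicing; total 2. Next closest is /t/ at distance 3.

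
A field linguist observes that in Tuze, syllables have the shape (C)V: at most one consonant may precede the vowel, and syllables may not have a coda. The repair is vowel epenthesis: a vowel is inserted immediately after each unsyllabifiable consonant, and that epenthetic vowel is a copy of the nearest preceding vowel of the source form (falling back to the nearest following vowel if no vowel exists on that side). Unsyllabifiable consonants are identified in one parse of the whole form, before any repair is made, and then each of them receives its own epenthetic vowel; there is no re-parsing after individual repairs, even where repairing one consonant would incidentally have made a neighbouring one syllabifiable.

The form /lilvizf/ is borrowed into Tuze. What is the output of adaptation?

Syllabifying with onset maximization leaves /l/, /z/, /f/ stranded (no codas are permitted; onsets are limited to one consonant).
Inserting the epenthetic vowel yields /l/ → /li/, /z/ → /zi/, /f/ → /fi/.

lilivizifi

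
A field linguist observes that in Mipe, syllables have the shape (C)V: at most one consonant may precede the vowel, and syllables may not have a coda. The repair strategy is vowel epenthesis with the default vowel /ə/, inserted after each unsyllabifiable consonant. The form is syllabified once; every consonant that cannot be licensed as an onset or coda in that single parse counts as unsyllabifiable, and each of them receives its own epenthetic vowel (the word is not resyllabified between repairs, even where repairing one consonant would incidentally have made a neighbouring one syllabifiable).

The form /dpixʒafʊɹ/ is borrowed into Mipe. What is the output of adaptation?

dəpixəʒafʊɹə

Under (C)V, the unsyllabifiable consonants are /d/, /x/, /ɹ/ (no codas are permitted; onsets are limited to one consonant).
Inserting the epenthetic vowel yields /d/ → /də/, /x/ → /xə/, /ɹ/ → /ɹə/.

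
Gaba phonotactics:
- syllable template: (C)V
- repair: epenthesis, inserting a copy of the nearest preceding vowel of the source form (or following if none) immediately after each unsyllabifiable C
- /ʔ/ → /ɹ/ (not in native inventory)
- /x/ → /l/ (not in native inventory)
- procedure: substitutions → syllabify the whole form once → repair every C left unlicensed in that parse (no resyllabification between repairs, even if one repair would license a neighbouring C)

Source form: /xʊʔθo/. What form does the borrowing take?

lʊɹʊθo

Substitution: /x/ → /l/, /ʔ/ → /ɹ/, giving /lʊɹθo/.
Syllabifying with onset maximization leaves /ɹ/ stranded (no codas are permitted; onsets are limited to one consonant).
Epenthesis after each stranded consonant: /ɹ/ → /ɹʊ/.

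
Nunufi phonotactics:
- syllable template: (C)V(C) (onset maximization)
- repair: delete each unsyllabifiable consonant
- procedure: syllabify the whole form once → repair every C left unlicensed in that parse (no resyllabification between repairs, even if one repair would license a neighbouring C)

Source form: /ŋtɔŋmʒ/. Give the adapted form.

tɔŋ

Under (C)V(C), the unsyllabifiable consonants are /ŋ/, /m/, /ʒ/ (at most one coda consonant is licensed; onsets are limited to one consonant).
Deleting the stranded consonants removes /ŋ/, /m/, /ʒ/.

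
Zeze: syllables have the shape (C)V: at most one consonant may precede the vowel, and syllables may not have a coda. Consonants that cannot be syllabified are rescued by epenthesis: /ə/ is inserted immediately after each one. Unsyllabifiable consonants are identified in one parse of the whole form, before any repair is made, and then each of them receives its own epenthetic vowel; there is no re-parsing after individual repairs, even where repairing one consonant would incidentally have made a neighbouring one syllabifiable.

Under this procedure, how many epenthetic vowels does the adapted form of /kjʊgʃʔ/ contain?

4

The unsyllabifiable consonants are /k/, /g/, /ʃ/, /ʔ/; each receives one epenthetic vowel.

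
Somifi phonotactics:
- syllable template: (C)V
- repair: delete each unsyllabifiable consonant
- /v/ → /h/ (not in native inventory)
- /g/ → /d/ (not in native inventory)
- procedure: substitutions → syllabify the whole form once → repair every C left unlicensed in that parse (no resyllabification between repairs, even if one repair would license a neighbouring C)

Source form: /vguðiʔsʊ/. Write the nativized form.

duðisʊ

Substitution: /v/ → /h/, /g/ → /d/, giving /hduðiʔsʊ/.
Syllabifying with onset maximization leaves /h/, /ʔ/ stranded (no codas are permitted; onsets are limited to one consonant).
Each unlicensed consonant is deleted: /h/, /ʔ/.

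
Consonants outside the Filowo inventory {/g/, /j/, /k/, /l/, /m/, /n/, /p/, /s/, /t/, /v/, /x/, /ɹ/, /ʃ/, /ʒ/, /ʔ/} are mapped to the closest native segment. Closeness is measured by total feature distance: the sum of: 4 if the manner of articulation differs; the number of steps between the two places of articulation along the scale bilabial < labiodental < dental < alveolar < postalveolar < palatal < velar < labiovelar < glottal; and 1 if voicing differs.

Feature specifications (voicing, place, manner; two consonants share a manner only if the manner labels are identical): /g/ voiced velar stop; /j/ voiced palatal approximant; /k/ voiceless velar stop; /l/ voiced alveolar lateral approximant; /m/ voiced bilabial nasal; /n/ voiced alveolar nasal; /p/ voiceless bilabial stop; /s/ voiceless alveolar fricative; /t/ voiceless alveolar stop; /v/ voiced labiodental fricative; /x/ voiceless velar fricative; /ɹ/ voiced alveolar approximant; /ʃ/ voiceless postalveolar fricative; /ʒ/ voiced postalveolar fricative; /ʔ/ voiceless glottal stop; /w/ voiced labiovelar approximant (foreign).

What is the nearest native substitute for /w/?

j

/j/ is closest: same manner (approximant), place distance 2 (labiovelar→palatal), same voicing; total 2. Next closest is /ɹ/ at distance 4.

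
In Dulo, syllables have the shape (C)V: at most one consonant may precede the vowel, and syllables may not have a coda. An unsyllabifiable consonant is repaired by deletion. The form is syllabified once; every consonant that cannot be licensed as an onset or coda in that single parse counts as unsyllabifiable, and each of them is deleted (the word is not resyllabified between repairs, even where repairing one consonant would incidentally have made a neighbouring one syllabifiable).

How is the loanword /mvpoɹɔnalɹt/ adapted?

poɹɔna

Under (C)V, the unsyllabifiable consonants are /m/, /v/, /l/, /ɹ/, /t/ (no codas are permitted; onsets are limited to one consonant).
Each unlicensed consonant is deleted: /m/, /v/, /l/, /ɹ/, /t/.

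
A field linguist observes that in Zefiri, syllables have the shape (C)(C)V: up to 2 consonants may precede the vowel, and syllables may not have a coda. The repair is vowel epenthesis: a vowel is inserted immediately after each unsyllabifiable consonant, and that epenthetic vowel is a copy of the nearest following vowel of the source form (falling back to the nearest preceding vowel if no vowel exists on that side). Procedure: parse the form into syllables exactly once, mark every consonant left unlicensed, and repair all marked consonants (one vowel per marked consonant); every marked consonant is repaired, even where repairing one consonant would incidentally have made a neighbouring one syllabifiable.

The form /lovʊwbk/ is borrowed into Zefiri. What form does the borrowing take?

Syllabifying with onset maximization leaves /w/, /b/, /k/ stranded (no codas are permitted; onsets may contain at most 2 consonants).
Each unlicensed consonant becomes the onset of a new syllable: /w/ → /wʊ/, /b/ → /bʊ/, /k/ → /kʊ/.

lovʊwʊbʊkʊ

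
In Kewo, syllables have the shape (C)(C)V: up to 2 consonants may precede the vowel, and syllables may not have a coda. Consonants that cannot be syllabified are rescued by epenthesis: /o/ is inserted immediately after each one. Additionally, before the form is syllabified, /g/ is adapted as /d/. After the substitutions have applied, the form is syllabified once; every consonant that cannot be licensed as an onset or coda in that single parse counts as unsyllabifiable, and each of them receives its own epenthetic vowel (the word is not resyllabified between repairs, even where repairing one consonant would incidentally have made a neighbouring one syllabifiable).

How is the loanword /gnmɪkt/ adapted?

Substitution: /g/ → /d/, giving /dnmɪkt/.
Under (C)(C)V, the unsyllabifiable consonants are /d/, /k/, /t/ (no codas are permitted; onsets may contain at most 2 consonants).
Each unlicensed consonant becomes the onset of a new syllable: /d/ → /do/, /k/ → /ko/, /t/ → /to/.

donmɪkoto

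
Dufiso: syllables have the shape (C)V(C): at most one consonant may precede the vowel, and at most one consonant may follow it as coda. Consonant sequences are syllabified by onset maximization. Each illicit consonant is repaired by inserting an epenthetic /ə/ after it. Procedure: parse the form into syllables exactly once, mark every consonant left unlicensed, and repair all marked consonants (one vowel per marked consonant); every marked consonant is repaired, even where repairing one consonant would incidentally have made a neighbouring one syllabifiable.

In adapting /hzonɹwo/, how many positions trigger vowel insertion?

The unsyllabifiable consonants are /h/, /ɹ/; each receives one epenthetic vowel.

2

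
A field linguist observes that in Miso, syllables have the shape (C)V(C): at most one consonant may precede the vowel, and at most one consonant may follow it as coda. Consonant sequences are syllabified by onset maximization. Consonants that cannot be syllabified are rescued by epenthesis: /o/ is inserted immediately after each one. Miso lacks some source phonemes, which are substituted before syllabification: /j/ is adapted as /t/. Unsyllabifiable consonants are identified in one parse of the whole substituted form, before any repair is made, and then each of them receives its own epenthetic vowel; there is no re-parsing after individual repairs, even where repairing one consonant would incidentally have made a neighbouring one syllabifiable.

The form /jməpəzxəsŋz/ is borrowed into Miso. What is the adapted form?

toməpəzxəsŋozo

Substitution: /j/ → /t/, giving /tməpəzxəsŋz/.
Syllabifying with onset maximization leaves /t/, /ŋ/, /z/ stranded (at most one coda consonant is licensed; onsets are limited to one consonant).
Epenthesis after each stranded consonant: /t/ → /to/, /ŋ/ → /ŋo/, /z/ → /zo/.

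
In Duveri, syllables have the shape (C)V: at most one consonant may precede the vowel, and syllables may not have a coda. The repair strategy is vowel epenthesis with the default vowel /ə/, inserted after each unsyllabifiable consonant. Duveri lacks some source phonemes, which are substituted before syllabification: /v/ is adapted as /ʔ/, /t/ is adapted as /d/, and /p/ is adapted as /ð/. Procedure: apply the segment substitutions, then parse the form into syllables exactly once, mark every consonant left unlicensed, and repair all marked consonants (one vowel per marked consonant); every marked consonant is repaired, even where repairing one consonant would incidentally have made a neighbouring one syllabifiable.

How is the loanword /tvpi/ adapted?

dəʔəði

Substitution: /t/ → /d/, /v/ → /ʔ/, /p/ → /ð/, giving /dʔði/.
Under (C)V, the unsyllabifiable consonants are /d/, /ʔ/ (no codas are permitted; onsets are limited to one consonant).
Epenthesis after each stranded consonant: /d/ → /də/, /ʔ/ → /ʔə/.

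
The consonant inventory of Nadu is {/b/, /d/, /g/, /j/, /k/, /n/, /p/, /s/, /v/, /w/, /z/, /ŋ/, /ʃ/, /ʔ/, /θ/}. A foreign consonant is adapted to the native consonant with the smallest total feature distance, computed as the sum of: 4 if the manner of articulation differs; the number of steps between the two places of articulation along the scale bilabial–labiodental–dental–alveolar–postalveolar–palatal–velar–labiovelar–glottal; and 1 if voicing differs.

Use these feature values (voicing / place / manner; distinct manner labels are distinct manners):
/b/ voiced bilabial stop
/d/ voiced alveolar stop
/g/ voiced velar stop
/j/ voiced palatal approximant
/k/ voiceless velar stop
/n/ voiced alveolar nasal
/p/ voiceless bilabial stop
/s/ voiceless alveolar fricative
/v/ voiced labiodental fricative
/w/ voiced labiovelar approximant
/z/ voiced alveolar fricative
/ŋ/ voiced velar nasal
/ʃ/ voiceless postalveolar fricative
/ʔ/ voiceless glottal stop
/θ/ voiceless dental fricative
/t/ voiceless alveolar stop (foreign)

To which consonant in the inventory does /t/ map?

d

/d/ is closest: same manner (stop), place distance 0 (alveolar→alveolar), voicing differs (+1); total 1. Next closest is /k/ at distance 3.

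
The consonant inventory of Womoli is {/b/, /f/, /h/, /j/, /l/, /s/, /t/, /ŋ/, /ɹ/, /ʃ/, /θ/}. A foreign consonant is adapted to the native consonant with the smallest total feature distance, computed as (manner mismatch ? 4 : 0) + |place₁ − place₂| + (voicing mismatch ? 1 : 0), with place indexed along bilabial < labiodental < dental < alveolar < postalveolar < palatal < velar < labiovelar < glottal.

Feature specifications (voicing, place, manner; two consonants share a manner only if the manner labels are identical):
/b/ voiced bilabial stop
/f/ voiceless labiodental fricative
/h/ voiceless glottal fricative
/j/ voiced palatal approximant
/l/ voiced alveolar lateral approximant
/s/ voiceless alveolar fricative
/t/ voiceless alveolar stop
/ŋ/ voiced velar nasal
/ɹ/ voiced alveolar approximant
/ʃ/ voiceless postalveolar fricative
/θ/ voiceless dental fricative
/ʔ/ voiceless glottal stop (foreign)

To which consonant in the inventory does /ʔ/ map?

h

/h/ is closest: manner differs (stop→fricative, +4), place distance 0 (glottal→glottal), same voicing; total 4. Next closest is /t/ at distance 5.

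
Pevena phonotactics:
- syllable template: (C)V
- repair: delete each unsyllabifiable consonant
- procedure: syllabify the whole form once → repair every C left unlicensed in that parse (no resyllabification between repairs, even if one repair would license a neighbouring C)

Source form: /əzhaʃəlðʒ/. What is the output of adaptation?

Under (C)V, the unsyllabifiable consonants are /z/, /l/, /ð/, /ʒ/ (no codas are permitted; onsets are limited to one consonant).
Deleting the stranded consonants removes /z/, /l/, /ð/, /ʒ/.

əhaʃə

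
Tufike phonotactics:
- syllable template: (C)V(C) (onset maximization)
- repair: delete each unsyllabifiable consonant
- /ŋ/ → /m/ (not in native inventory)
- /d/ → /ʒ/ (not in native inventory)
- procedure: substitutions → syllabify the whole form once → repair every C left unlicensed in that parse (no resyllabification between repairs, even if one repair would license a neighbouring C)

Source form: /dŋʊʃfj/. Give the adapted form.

mʊʃ

Substitution: /d/ → /ʒ/, /ŋ/ → /m/, giving /ʒmʊʃfj/.
Under (C)V(C), the unsyllabifiable consonants are /ʒ/, /f/, /j/ (at most one coda consonant is licensed; onsets are limited to one consonant).
Deletion applies to /ʒ/, /f/, /j/.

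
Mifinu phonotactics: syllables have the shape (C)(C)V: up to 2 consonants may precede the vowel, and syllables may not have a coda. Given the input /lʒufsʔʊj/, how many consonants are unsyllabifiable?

Under (C)(C)V, the unsyllabifiable consonants are /f/, /j/ (no codas are permitted; onsets may contain at most 2 consonants).

2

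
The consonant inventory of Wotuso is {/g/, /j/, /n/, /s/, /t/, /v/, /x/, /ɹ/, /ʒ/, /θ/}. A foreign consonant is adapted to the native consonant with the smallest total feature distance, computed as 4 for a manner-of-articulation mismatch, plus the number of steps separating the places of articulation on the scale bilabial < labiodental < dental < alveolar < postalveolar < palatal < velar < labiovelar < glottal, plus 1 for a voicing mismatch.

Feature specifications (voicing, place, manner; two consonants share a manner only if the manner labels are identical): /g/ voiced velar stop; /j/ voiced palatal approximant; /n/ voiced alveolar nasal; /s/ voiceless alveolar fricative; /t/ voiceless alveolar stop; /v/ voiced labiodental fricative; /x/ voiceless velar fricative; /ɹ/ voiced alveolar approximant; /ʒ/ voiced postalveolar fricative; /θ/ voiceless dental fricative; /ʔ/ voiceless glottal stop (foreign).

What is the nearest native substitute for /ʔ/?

/g/ is closest: same manner (stop), place distance 2 (glottal→velar), voicing differs (+1); total 3. Next closest is /t/ at distance 5.

g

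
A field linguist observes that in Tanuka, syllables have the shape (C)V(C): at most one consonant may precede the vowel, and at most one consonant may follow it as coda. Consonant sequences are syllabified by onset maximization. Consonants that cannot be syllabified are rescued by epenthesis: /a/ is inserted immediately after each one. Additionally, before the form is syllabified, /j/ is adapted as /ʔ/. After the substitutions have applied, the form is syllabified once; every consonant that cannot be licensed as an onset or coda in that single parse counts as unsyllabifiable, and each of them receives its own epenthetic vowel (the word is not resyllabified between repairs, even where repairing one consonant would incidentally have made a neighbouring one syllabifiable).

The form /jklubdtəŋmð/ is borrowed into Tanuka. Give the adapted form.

Substitution: /j/ → /ʔ/, giving /ʔklubdtəŋmð/.
Under (C)V(C), the unsyllabifiable consonants are /ʔ/, /k/, /d/, /m/, /ð/ (at most one coda consonant is licensed; onsets are limited to one consonant).
Each unlicensed consonant becomes the onset of a new syllable: /ʔ/ → /ʔa/, /k/ → /ka/, /d/ → /da/, /m/ → /ma/, /ð/ → /ða/.

ʔakalubdatəŋmaða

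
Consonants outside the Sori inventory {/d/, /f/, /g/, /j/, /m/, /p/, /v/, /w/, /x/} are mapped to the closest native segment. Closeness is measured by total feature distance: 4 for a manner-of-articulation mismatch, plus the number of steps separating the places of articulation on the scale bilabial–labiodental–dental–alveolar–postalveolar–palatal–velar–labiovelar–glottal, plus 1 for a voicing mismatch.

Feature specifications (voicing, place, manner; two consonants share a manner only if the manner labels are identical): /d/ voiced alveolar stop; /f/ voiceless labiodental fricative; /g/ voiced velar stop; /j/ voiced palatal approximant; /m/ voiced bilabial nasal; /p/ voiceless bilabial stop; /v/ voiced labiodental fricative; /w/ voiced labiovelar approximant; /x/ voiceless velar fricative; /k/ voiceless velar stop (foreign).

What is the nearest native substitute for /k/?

g

/g/ is closest: same manner (stop), place distance 0 (velar→velar), voicing differs (+1); total 1. Next closest is /d/ at distance 4.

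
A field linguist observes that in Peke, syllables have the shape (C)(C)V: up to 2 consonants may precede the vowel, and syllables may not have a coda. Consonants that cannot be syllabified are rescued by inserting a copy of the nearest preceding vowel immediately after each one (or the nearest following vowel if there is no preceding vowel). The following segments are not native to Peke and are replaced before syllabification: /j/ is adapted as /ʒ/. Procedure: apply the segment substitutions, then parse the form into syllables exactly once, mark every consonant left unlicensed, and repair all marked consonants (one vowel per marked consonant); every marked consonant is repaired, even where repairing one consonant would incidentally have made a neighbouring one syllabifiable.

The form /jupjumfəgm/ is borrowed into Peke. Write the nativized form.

ʒupʒumfəgəmə

Substitution: /j/ → /ʒ/, giving /ʒupʒumfəgm/.
The consonants /g/, /m/ cannot be parsed into a legal (C)(C)V syllable (no codas are permitted; onsets may contain at most 2 consonants).
Inserting the epenthetic vowel yields /g/ → /gə/, /m/ → /mə/.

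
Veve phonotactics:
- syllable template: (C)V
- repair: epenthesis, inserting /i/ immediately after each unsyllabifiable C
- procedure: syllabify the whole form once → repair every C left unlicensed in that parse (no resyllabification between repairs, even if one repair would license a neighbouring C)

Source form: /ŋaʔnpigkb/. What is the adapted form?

Under (C)V, the unsyllabifiable consonants are /ʔ/, /n/, /g/, /k/, /b/ (no codas are permitted; onsets are limited to one consonant).
Inserting the epenthetic vowel yields /ʔ/ → /ʔi/, /n/ → /ni/, /g/ → /gi/, /k/ → /ki/, /b/ → /bi/.

ŋaʔinipigikibi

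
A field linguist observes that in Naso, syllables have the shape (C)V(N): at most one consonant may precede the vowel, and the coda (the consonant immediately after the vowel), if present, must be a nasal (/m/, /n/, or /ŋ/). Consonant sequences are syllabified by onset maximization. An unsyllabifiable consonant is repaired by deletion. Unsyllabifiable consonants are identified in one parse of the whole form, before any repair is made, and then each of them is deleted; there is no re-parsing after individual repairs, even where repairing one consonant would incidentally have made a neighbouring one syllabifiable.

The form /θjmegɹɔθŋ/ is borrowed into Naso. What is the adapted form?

meɹɔ

Syllabifying with onset maximization leaves /θ/, /j/, /g/, /θ/, /ŋ/ stranded (only a nasal (/m/, /n/, or /ŋ/) is licensed in coda position; onsets are limited to one consonant).
Deletion applies to /θ/, /j/, /g/, /θ/, /ŋ/.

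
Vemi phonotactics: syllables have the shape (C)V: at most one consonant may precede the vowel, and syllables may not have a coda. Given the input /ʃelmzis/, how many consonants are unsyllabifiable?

The consonants /l/, /m/, /s/ cannot be parsed into a legal (C)V syllable (no codas are permitted; onsets are limited to one consonant).

3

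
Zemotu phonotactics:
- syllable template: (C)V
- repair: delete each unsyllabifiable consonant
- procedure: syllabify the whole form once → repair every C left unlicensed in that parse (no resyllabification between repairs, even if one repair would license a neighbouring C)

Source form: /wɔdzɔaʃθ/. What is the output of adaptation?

Under (C)V, the unsyllabifiable consonants are /d/, /ʃ/, /θ/ (no codas are permitted; onsets are limited to one consonant).
Each unlicensed consonant is deleted: /d/, /ʃ/, /θ/.

wɔzɔa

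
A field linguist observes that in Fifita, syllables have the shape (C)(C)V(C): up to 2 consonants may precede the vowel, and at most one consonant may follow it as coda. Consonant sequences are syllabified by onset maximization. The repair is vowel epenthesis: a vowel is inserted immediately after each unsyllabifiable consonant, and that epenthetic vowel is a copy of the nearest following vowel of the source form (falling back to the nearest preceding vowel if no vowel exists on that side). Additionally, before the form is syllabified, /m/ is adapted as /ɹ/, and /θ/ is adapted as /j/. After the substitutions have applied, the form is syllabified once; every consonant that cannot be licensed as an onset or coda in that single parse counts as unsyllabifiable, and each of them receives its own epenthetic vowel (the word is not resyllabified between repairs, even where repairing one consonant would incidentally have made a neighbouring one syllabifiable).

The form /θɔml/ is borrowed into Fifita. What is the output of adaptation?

Substitution: /θ/ → /j/, /m/ → /ɹ/, giving /jɔɹl/.
Under (C)(C)V(C), the unsyllabifiable consonants are /l/ (at most one coda consonant is licensed; onsets may contain at most 2 consonants).
Epenthesis after each stranded consonant: /l/ → /lɔ/.

jɔɹlɔ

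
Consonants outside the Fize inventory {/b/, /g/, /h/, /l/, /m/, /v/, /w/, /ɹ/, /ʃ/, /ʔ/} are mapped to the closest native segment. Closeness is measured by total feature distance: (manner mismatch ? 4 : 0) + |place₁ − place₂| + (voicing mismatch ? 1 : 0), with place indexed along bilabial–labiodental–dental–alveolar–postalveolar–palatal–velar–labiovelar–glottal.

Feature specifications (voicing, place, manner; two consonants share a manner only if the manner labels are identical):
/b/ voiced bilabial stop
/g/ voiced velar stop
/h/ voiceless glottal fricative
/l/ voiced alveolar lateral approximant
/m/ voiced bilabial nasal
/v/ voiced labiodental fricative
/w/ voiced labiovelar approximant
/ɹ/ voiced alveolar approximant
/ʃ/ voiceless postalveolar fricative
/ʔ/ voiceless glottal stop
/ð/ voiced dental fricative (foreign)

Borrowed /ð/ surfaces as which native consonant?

v

/v/ is closest: same manner (fricative), place distance 1 (dental→labiodental), same voicing; total 1. Next closest is /ʃ/ at distance 3.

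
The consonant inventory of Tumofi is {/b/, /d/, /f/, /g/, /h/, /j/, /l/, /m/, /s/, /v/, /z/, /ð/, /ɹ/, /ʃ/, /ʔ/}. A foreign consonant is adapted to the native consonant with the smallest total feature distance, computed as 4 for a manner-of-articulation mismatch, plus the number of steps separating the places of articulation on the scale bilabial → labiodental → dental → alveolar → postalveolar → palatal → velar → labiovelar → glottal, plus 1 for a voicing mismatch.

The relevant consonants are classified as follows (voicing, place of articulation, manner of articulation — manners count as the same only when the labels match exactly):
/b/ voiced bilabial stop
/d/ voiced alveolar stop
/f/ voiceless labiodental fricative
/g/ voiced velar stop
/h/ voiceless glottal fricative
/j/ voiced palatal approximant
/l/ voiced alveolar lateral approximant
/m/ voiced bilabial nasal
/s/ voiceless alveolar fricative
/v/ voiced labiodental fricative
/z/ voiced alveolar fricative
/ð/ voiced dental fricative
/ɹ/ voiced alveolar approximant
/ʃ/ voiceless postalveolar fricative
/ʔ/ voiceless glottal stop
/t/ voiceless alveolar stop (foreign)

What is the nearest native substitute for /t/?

d

/d/ is closest: same manner (stop), place distance 0 (alveolar→alveolar), voicing differs (+1); total 1. Next closest is /b/ at distance 4.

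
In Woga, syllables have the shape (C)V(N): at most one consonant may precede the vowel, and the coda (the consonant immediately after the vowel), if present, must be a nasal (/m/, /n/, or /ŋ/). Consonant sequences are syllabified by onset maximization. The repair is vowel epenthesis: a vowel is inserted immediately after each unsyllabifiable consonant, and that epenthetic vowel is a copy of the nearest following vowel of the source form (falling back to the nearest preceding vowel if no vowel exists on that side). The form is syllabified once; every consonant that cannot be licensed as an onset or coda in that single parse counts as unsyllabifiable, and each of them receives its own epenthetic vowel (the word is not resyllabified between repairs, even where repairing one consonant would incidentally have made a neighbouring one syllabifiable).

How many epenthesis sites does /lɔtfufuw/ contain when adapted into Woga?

The unsyllabifiable consonants are /t/, /w/; each receives one epenthetic vowel.

2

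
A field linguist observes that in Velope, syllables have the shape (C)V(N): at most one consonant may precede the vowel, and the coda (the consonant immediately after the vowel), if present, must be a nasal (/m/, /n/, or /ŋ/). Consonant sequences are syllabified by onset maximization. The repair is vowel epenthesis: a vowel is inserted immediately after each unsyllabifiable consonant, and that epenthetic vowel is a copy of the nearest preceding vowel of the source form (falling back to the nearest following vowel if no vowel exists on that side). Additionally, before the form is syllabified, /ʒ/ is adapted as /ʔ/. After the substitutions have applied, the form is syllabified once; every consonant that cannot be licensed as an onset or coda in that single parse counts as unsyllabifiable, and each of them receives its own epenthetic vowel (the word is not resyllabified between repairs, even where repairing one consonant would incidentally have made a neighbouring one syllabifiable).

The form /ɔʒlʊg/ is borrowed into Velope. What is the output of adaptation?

ɔʔɔlʊgʊ

Substitution: /ʒ/ → /ʔ/, giving /ɔʔlʊg/.
Syllabifying with onset maximization leaves /ʔ/, /g/ stranded (only a nasal (/m/, /n/, or /ŋ/) is licensed in coda position; onsets are limited to one consonant).
Inserting the epenthetic vowel yields /ʔ/ → /ʔɔ/, /g/ → /gʊ/.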